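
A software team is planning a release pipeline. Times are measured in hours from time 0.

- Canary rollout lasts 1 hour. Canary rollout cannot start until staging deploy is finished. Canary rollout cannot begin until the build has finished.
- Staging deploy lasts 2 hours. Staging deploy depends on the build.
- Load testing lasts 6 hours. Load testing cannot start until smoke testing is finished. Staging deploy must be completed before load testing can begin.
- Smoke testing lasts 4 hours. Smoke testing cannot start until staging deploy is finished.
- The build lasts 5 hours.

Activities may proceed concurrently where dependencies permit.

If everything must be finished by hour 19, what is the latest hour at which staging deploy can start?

To finish by hour 19, load testing (duration 6) must start no later than hour 13.
Smoke testing must finish before load testing (must start by hour 13). With a 4-hour duration, smoke testing must start by 13 − 4 = hour 9.
Nothing follows canary rollout; the deadline of hour 19 is its only limit. It must start by 19 − 1 = hour 18.
For staging deploy: smoke testing (must start by hour 9); canary rollout (must start by hour 18); load testing (must start by hour 13). The most restrictive is hour 9; with a 2-hour duration, staging deploy must start by hour 7.

7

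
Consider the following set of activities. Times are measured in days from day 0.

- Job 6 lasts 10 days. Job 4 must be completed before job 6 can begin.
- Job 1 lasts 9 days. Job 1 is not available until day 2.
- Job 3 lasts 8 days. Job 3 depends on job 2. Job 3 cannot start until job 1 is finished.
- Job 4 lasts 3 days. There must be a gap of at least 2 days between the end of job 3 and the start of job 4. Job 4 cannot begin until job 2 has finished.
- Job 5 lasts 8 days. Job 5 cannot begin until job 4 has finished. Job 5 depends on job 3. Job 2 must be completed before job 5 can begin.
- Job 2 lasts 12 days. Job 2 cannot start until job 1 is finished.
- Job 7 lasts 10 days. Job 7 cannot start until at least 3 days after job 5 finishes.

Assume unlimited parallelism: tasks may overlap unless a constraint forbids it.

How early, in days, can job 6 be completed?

46

After its own release at day 2, job 1 can start at day 2 and finishes at day 11.
Job 2 waits on job 1 (finishes day 11), so it starts at day 11 and finishes at 11 + 12 = day 23.
For job 3: job 2 (finishes day 23); job 1 (finishes day 11). Taking the maximum gives a start of day 23, and it finishes at 23 + 8 = day 31.
Job 4 needs all of job 3 (finishes day 31, plus 2-day gap → day 33); job 2 (finishes day 23). That puts its earliest start at day 33; it finishes at 33 + 3 = day 36.
Job 6 waits on job 4 (finishes day 36), so it starts at day 36 and finishes at 36 + 10 = day 46.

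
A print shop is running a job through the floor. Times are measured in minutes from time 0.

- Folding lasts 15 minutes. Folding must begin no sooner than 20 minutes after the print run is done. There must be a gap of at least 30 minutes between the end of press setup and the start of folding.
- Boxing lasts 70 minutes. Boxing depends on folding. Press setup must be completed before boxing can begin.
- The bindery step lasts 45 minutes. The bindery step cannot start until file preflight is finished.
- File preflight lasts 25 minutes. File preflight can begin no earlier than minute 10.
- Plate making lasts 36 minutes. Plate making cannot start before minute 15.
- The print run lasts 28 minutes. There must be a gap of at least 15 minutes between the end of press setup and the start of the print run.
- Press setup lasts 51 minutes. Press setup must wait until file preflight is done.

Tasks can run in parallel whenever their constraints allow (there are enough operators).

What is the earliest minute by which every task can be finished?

234

Plate making cannot begin until its own release at minute 15. It runs from minute 15 to 15 + 36 = minute 51.
File preflight waits on its own release at minute 10, so it starts at minute 10 and finishes at 10 + 25 = minute 35.
The bindery step cannot begin until file preflight (finishes minute 35). It runs from minute 35 to 35 + 45 = minute 80.
Press setup waits on file preflight (finishes minute 35), so it starts at minute 35 and finishes at 35 + 51 = minute 86.
The print run cannot begin until press setup (finishes minute 86, plus 15-minute gap → minute 101). It runs from minute 101 to 101 + 28 = minute 129.
Folding needs all of the print run (finishes minute 129, plus 20-minute gap → minute 149); press setup (finishes minute 86, plus 30-minute gap → minute 116). That puts its earliest start at minute 149; it finishes at 149 + 15 = minute 164.
Boxing has to wait for folding (finishes minute 164); press setup (finishes minute 86). The latest of these is minute 164, so boxing runs minute 164 to 164 + 70 = minute 234.
All tasks are finished once the last one completes. Finish times: File preflight at 35, Plate making at 51, Press setup at 86, The print run at 129, Folding at 164, The bindery step at 80, Boxing at 234. The latest is minute 234.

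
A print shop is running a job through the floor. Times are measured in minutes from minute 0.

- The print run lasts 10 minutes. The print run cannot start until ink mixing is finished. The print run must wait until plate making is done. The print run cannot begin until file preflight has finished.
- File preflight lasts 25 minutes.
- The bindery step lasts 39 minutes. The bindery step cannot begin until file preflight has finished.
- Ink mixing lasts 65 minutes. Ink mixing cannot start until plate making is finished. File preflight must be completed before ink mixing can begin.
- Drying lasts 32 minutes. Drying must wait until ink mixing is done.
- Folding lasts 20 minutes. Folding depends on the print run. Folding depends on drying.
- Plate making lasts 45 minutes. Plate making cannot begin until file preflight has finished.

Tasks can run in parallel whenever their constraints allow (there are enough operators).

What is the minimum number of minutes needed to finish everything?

File preflight can start immediately at minute 0; it finishes at minute 25.
The bindery step waits on file preflight (finishes minute 25), so it starts at minute 25 and finishes at 25 + 39 = minute 64.
Plate making cannot begin until file preflight (finishes minute 25). It runs from minute 25 to 25 + 45 = minute 70.
Ink mixing cannot start until plate making (finishes minute 70); file preflight (finishes minute 25). The controlling bound is minute 70, so ink mixing finishes at 70 + 65 = minute 135.
Drying waits on ink mixing (finishes minute 135), so it starts at minute 135 and finishes at 135 + 32 = minute 167.
The print run cannot start until ink mixing (finishes minute 135); plate making (finishes minute 70); file preflight (finishes minute 25). The controlling bound is minute 135, so the print run finishes at 135 + 10 = minute 145.
Folding needs all of the print run (finishes minute 145); drying (finishes minute 167). That puts its earliest start at minute 167; it finishes at 167 + 20 = minute 187.
All tasks are finished once the last one completes. Finish times: File preflight at 25, Plate making at 70, Ink mixing at 135, The print run at 145, Drying at 167, Folding at 187, The bindery step at 64. The latest is minute 187.

187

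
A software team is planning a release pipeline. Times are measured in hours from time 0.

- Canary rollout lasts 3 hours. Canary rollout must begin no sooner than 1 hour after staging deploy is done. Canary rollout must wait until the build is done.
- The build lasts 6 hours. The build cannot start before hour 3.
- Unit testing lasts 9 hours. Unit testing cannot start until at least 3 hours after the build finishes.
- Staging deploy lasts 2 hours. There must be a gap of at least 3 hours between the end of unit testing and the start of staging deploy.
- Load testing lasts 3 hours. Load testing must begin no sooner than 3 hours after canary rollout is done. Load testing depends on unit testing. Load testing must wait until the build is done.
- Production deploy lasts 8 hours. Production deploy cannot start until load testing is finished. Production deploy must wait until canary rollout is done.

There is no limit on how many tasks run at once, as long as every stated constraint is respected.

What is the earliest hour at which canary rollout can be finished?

30

After its own release at hour 3, the build can start at hour 3 and finishes at hour 9.
Unit testing cannot begin until the build (finishes hour 9, plus 3-hour gap → hour 12). It runs from hour 12 to 12 + 9 = hour 21.
After unit testing (finishes hour 21, plus 3-hour gap → hour 24), staging deploy can start at hour 24 and finishes at hour 26.
For canary rollout: staging deploy (finishes hour 26, plus 1-hour gap → hour 27); the build (finishes hour 9). Taking the maximum gives a start of hour 27, and it finishes at 27 + 3 = hour 30.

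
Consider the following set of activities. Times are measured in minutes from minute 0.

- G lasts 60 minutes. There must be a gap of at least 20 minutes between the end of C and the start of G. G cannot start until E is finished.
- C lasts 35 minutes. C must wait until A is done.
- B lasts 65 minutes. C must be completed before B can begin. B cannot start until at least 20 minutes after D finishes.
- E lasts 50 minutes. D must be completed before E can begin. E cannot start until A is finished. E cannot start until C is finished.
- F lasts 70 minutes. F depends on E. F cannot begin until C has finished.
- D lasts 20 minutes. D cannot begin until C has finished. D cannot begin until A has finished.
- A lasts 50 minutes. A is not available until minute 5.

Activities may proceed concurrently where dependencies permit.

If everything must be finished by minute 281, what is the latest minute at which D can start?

141

Nothing follows B; the deadline of minute 281 is its only limit. It must start by 281 − 65 = minute 216.
F has no dependents, so it just needs to finish by minute 281. Starting by 281 − 70 = minute 211 achieves that.
Nothing follows G; the deadline of minute 281 is its only limit. It must start by 281 − 60 = minute 221.
For E: F (must start by minute 211); G (must start by minute 221). The most restrictive is minute 211; with a 50-minute duration, E must start by minute 161.
D feeds B (must start by minute 216, minus 20-minute gap → minute 196); E (must start by minute 161). Taking the minimum, D must finish by minute 161 and start by 161 − 20 = minute 141.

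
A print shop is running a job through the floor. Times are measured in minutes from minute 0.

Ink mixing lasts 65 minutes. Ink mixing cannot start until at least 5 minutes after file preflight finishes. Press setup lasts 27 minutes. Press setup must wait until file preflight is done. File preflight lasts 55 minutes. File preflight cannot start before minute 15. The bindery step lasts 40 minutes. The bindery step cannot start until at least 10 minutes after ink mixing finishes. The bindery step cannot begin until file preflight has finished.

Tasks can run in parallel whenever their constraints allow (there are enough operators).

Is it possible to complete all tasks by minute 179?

No

After its own release at minute 15, file preflight can start at minute 15 and finishes at minute 70.
Press setup waits on file preflight (finishes minute 70), so it starts at minute 70 and finishes at 70 + 27 = minute 97.
Ink mixing cannot begin until file preflight (finishes minute 70, plus 5-minute gap → minute 75). It runs from minute 75 to 75 + 65 = minute 140.
The bindery step has to wait for ink mixing (finishes minute 140, plus 10-minute gap → minute 150); file preflight (finishes minute 70). The latest of these is minute 150, so the bindery step runs minute 150 to 150 + 40 = minute 190.
The earliest everything can be done is minute 190, which is after the deadline of 179, so it is not possible.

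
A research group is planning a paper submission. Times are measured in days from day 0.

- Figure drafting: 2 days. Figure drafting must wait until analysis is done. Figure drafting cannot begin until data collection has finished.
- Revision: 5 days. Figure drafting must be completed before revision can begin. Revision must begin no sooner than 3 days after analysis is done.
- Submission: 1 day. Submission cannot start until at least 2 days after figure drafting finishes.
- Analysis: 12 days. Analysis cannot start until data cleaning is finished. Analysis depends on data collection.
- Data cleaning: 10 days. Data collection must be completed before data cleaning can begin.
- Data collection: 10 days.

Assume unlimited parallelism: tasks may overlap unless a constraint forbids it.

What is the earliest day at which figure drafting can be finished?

Nothing blocks data collection, so it runs from day 0 to day 10.
Data cleaning cannot begin until data collection (finishes day 10). It runs from day 10 to 10 + 10 = day 20.
Analysis has to wait for data cleaning (finishes day 20); data collection (finishes day 10). The latest of these is day 20, so analysis runs day 20 to 20 + 12 = day 32.
Figure drafting has to wait for analysis (finishes day 32); data collection (finishes day 10). The latest of these is day 32, so figure drafting runs day 32 to 32 + 2 = day 34.

34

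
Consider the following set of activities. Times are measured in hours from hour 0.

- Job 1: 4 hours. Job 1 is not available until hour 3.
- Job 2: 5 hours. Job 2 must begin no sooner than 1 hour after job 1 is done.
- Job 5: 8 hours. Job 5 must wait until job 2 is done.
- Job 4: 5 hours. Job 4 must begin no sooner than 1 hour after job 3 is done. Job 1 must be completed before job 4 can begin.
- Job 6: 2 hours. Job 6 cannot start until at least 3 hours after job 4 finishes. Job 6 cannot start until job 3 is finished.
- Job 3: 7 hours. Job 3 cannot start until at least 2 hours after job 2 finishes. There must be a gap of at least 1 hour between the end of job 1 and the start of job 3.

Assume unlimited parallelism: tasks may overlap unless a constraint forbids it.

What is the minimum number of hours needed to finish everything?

33

Job 1 cannot begin until its own release at hour 3. It runs from hour 3 to 3 + 4 = hour 7.
Job 2 cannot begin until job 1 (finishes hour 7, plus 1-hour gap → hour 8). It runs from hour 8 to 8 + 5 = hour 13.
Job 5 cannot begin until job 2 (finishes hour 13). It runs from hour 13 to 13 + 8 = hour 21.
For job 3: job 2 (finishes hour 13, plus 2-hour gap → hour 15); job 1 (finishes hour 7, plus 1-hour gap → hour 8). Taking the maximum gives a start of hour 15, and it finishes at 15 + 7 = hour 22.
For job 4: job 3 (finishes hour 22, plus 1-hour gap → hour 23); job 1 (finishes hour 7). Taking the maximum gives a start of hour 23, and it finishes at 23 + 5 = hour 28.
Job 6 has to wait for job 4 (finishes hour 28, plus 3-hour gap → hour 31); job 3 (finishes hour 22). The latest of these is hour 31, so job 6 runs hour 31 to 31 + 2 = hour 33.
All tasks are finished once the last one completes. Finish times: Job 1 at 7, Job 2 at 13, Job 3 at 22, Job 4 at 28, Job 5 at 21, Job 6 at 33. The latest is hour 33.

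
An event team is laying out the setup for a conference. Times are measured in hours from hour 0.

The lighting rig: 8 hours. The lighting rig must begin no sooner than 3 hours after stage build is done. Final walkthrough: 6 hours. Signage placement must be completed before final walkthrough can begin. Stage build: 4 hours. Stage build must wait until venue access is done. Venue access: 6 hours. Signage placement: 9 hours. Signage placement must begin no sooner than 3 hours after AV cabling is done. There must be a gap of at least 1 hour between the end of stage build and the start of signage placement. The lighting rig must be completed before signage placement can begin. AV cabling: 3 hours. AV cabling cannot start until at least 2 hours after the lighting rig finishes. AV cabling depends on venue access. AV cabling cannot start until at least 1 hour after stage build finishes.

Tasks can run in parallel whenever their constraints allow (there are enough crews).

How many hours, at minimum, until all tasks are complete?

Venue access has no prerequisites, so it starts at hour 0 and finishes at hour 6.
Stage build cannot begin until venue access (finishes hour 6). It runs from hour 6 to 6 + 4 = hour 10.
After stage build (finishes hour 10, plus 3-hour gap → hour 13), the lighting rig can start at hour 13 and finishes at hour 21.
AV cabling needs all of the lighting rig (finishes hour 21, plus 2-hour gap → hour 23); venue access (finishes hour 6); stage build (finishes hour 10, plus 1-hour gap → hour 11). That puts its earliest start at hour 23; it finishes at 23 + 3 = hour 26.
Signage placement cannot start until AV cabling (finishes hour 26, plus 3-hour gap → hour 29); stage build (finishes hour 10, plus 1-hour gap → hour 11); the lighting rig (finishes hour 21). The controlling bound is hour 29, so signage placement finishes at 29 + 9 = hour 38.
Final walkthrough waits on signage placement (finishes hour 38), so it starts at hour 38 and finishes at 38 + 6 = hour 44.
All tasks are finished once the last one completes. Finish times: Venue access at 6, Stage build at 10, The lighting rig at 21, AV cabling at 26, Signage placement at 38, Final walkthrough at 44. The latest is hour 44.

44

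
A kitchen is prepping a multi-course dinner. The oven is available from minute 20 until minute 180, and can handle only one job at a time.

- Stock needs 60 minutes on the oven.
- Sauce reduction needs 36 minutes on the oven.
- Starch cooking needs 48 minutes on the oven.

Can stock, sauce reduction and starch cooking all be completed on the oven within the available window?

The oven window is 180 − 20 = 160 minutes.
Running back to back, the jobs need 60 + 36 + 48 = 144 minutes on the oven.
Since 144 ≤ 160, they fit within the window.

Yes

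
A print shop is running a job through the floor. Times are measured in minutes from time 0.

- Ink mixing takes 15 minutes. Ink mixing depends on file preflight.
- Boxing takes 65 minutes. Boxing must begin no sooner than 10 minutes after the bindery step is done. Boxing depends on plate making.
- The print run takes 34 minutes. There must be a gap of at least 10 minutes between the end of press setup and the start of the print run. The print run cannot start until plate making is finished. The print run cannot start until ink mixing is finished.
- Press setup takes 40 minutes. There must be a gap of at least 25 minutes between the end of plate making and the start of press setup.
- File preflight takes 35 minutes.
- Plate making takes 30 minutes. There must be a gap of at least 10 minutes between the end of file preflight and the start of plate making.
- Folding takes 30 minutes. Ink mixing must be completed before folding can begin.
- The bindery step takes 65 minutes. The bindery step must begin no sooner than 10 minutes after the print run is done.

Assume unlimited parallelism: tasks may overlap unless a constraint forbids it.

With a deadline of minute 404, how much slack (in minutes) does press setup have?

File preflight has no prerequisites, so it starts at minute 0 and finishes at minute 35.
Plate making waits on file preflight (finishes minute 35, plus 10-minute gap → minute 45), so it starts at minute 45 and finishes at 45 + 30 = minute 75.
Press setup waits on plate making (finishes minute 75, plus 25-minute gap → minute 100), so it starts at minute 100 and finishes at 100 + 40 = minute 140.

Working backward from the deadline:
Boxing must finish by minute 404; it takes 65 minutes, so it must start by 404 − 65 = minute 339.
The bindery step feeds into boxing (must start by minute 339, minus 10-minute gap → minute 329); so the bindery step must finish by minute 329 and therefore start by minute 264.
The print run has to be done before the bindery step (must start by minute 264, minus 10-minute gap → minute 254). That means finishing by minute 254, i.e. starting by 254 − 34 = minute 220.
Press setup feeds into the print run (must start by minute 220, minus 10-minute gap → minute 210); so press setup must finish by minute 210 and therefore start by minute 170.
So press setup can start as early as minute 100 and as late as minute 170, giving 170 − 100 = 70 minutes of slack.

70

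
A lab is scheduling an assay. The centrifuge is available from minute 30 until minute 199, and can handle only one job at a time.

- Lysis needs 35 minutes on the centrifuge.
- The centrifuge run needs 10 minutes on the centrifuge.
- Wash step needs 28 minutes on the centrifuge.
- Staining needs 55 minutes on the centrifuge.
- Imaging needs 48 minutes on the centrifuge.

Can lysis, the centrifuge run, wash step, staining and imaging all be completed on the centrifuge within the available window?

The centrifuge window is 199 − 30 = 169 minutes.
Running back to back, the jobs need 35 + 10 + 28 + 55 + 48 = 176 minutes on the centrifuge.
Since 176 > 169, they cannot all fit.

No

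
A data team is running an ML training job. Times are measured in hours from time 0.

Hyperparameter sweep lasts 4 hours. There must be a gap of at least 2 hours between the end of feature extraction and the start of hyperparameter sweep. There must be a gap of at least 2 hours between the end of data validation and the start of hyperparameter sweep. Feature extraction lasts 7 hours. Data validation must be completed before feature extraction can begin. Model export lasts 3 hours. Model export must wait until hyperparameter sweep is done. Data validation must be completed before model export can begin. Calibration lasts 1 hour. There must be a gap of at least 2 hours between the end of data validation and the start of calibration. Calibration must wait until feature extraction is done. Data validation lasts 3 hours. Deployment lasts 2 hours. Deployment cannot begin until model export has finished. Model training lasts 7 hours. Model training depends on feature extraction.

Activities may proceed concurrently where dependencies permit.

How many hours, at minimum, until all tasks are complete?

Data validation can start immediately at hour 0; it finishes at hour 3.
After data validation (finishes hour 3), feature extraction can start at hour 3 and finishes at hour 10.
Calibration has to wait for data validation (finishes hour 3, plus 2-hour gap → hour 5); feature extraction (finishes hour 10). The latest of these is hour 10, so calibration runs hour 10 to 10 + 1 = hour 11.
After feature extraction (finishes hour 10), model training can start at hour 10 and finishes at hour 17.
Hyperparameter sweep has to wait for feature extraction (finishes hour 10, plus 2-hour gap → hour 12); data validation (finishes hour 3, plus 2-hour gap → hour 5). The latest of these is hour 12, so hyperparameter sweep runs hour 12 to 12 + 4 = hour 16.
Model export has to wait for hyperparameter sweep (finishes hour 16); data validation (finishes hour 3). The latest of these is hour 16, so model export runs hour 16 to 16 + 3 = hour 19.
Deployment cannot begin until model export (finishes hour 19). It runs from hour 19 to 19 + 2 = hour 21.
All tasks are finished once the last one completes. Finish times: Data validation at 3, Feature extraction at 10, Hyperparameter sweep at 16, Model training at 17, Calibration at 11, Model export at 19, Deployment at 21. The latest is hour 21.

21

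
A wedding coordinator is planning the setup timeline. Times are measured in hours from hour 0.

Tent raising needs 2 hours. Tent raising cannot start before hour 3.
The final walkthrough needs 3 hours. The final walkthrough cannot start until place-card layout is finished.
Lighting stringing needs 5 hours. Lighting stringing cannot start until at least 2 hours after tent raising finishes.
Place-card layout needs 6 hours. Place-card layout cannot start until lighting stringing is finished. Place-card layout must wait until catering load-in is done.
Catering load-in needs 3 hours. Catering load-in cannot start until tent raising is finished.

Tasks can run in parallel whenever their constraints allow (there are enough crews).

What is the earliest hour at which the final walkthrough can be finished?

21

After its own release at hour 3, tent raising can start at hour 3 and finishes at hour 5.
Catering load-in cannot begin until tent raising (finishes hour 5). It runs from hour 5 to 5 + 3 = hour 8.
After tent raising (finishes hour 5, plus 2-hour gap → hour 7), lighting stringing can start at hour 7 and finishes at hour 12.
Place-card layout cannot start until lighting stringing (finishes hour 12); catering load-in (finishes hour 8). The controlling bound is hour 12, so place-card layout finishes at 12 + 6 = hour 18.
The final walkthrough cannot begin until place-card layout (finishes hour 18). It runs from hour 18 to 18 + 3 = hour 21.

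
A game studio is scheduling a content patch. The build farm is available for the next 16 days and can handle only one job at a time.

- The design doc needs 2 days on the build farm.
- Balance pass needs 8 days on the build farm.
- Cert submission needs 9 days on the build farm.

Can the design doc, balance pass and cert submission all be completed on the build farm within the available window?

Running back to back, the jobs need 2 + 8 + 9 = 19 days on the build farm.
Since 19 > 16, they cannot all fit.

No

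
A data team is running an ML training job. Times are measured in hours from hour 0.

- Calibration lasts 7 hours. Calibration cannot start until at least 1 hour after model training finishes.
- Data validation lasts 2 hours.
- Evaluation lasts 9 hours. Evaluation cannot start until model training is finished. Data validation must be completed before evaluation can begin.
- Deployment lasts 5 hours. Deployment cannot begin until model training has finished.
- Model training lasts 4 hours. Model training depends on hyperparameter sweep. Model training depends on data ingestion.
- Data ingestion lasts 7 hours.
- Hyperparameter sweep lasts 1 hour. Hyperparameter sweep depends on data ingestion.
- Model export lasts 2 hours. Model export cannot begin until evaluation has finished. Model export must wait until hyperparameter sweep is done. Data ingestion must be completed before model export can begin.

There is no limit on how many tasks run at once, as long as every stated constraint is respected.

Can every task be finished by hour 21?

No

Data validation can start immediately at hour 0; it finishes at hour 2.
Nothing blocks data ingestion, so it runs from hour 0 to hour 7.
Hyperparameter sweep waits on data ingestion (finishes hour 7), so it starts at hour 7 and finishes at 7 + 1 = hour 8.
Model training has to wait for hyperparameter sweep (finishes hour 8); data ingestion (finishes hour 7). The latest of these is hour 8, so model training runs hour 8 to 8 + 4 = hour 12.
Deployment waits on model training (finishes hour 12), so it starts at hour 12 and finishes at 12 + 5 = hour 17.
After model training (finishes hour 12, plus 1-hour gap → hour 13), calibration can start at hour 13 and finishes at hour 20.
For evaluation: model training (finishes hour 12); data validation (finishes hour 2). Taking the maximum gives a start of hour 12, and it finishes at 12 + 9 = hour 21.
For model export: evaluation (finishes hour 21); hyperparameter sweep (finishes hour 8); data ingestion (finishes hour 7). Taking the maximum gives a start of hour 21, and it finishes at 21 + 2 = hour 23.
The earliest everything can be done is hour 23, which is after the deadline of 21, so it is not possible.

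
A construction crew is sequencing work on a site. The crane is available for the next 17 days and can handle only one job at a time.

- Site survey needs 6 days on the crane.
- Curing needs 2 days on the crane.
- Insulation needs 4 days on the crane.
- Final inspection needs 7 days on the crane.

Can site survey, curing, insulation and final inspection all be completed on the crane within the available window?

Running back to back, the jobs need 6 + 2 + 4 + 7 = 19 days on the crane.
Since 19 > 17, they cannot all fit.

No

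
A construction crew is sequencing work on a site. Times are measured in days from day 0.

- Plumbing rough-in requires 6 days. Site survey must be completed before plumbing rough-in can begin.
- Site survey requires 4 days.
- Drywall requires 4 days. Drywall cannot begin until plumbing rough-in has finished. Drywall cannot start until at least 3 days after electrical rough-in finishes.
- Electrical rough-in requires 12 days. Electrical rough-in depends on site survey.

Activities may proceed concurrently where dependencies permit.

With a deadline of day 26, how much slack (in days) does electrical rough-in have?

3

Nothing blocks site survey, so it runs from day 0 to day 4.
Electrical rough-in waits on site survey (finishes day 4), so it starts at day 4 and finishes at 4 + 12 = day 16.

Working backward from the deadline:
Nothing follows drywall; the deadline of day 26 is its only limit. It must start by 26 − 4 = day 22.
Electrical rough-in must finish before drywall (must start by day 22, minus 3-day gap → day 19). With a 12-day duration, electrical rough-in must start by 19 − 12 = day 7.
So electrical rough-in can start as early as day 4 and as late as day 7, giving 7 − 4 = 3 days of slack.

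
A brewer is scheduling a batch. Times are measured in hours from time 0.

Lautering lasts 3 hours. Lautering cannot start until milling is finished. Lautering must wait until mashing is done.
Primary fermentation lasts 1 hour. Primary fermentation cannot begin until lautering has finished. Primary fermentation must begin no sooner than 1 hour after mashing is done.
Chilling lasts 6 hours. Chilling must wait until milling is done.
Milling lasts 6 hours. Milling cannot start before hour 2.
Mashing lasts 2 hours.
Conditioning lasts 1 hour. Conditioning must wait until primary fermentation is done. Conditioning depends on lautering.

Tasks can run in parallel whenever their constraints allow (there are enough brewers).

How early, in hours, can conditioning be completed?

13

Mashing can start immediately at hour 0; it finishes at hour 2.
Milling waits on its own release at hour 2, so it starts at hour 2 and finishes at 2 + 6 = hour 8.
Lautering cannot start until milling (finishes hour 8); mashing (finishes hour 2). The controlling bound is hour 8, so lautering finishes at 8 + 3 = hour 11.
Primary fermentation needs all of lautering (finishes hour 11); mashing (finishes hour 2, plus 1-hour gap → hour 3). That puts its earliest start at hour 11; it finishes at 11 + 1 = hour 12.
Conditioning needs all of primary fermentation (finishes hour 12); lautering (finishes hour 11). That puts its earliest start at hour 12; it finishes at 12 + 1 = hour 13.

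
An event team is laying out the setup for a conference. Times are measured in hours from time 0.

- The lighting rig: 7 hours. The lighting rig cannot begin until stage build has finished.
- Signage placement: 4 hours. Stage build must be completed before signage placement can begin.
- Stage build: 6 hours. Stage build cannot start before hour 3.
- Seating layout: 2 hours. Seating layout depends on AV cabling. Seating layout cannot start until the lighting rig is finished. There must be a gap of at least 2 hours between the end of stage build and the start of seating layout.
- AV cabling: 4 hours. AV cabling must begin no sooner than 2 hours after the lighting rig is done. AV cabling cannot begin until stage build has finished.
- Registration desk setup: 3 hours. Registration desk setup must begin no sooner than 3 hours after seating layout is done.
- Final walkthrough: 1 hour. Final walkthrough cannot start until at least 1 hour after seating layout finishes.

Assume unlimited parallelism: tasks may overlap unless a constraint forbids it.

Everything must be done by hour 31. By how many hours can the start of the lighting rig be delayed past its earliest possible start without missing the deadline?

Stage build waits on its own release at hour 3, so it starts at hour 3 and finishes at 3 + 6 = hour 9.
After stage build (finishes hour 9), the lighting rig can start at hour 9 and finishes at hour 16.

Working backward from the deadline:
To finish by hour 31, registration desk setup (duration 3) must start no later than hour 28.
Nothing follows final walkthrough; the deadline of hour 31 is its only limit. It must start by 31 − 1 = hour 30.
For seating layout: registration desk setup (must start by hour 28, minus 3-hour gap → hour 25); final walkthrough (must start by hour 30, minus 1-hour gap → hour 29). The most restrictive is hour 25; with a 2-hour duration, seating layout must start by hour 23.
AV cabling must finish before seating layout (must start by hour 23). With a 4-hour duration, AV cabling must start by 23 − 4 = hour 19.
For the lighting rig: AV cabling (must start by hour 19, minus 2-hour gap → hour 17); seating layout (must start by hour 23). The most restrictive is hour 17; with a 7-hour duration, the lighting rig must start by hour 10.
So the lighting rig can start as early as hour 9 and as late as hour 10, giving 10 − 9 = 1 hour of slack.

1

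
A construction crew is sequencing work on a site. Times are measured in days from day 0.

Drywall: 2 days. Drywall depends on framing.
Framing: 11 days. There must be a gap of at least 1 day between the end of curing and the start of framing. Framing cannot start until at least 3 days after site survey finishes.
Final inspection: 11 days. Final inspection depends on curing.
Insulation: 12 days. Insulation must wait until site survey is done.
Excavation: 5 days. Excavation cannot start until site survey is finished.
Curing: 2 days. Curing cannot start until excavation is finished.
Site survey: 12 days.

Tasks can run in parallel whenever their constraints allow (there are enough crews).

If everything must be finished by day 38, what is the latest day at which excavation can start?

Drywall must finish by day 38; it takes 2 days, so it must start by 38 − 2 = day 36.
Framing must finish before drywall (must start by day 36). With an 11-day duration, framing must start by 36 − 11 = day 25.
To finish by day 38, final inspection (duration 11) must start no later than day 27.
Curing has several dependents: framing (must start by day 25, minus 1-day gap → day 24); final inspection (must start by day 27). The earliest of those limits is day 24, so curing must start by 24 − 2 = day 22.
Excavation has to be done before curing (must start by day 22). That means finishing by day 22, i.e. starting by 22 − 5 = day 17.

17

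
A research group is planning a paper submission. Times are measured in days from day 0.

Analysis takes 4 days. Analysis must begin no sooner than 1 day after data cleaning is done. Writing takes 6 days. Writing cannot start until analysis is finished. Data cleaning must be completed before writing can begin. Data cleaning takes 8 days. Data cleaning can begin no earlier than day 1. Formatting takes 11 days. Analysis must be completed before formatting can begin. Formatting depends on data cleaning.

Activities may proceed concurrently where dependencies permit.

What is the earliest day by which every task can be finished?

Data cleaning cannot begin until its own release at day 1. It runs from day 1 to 1 + 8 = day 9.
After data cleaning (finishes day 9, plus 1-day gap → day 10), analysis can start at day 10 and finishes at day 14.
Formatting cannot start until analysis (finishes day 14); data cleaning (finishes day 9). The controlling bound is day 14, so formatting finishes at 14 + 11 = day 25.
Writing cannot start until analysis (finishes day 14); data cleaning (finishes day 9). The controlling bound is day 14, so writing finishes at 14 + 6 = day 20.
All tasks are finished once the last one completes. Finish times: Data cleaning at 9, Analysis at 14, Writing at 20, Formatting at 25. The latest is day 25.

25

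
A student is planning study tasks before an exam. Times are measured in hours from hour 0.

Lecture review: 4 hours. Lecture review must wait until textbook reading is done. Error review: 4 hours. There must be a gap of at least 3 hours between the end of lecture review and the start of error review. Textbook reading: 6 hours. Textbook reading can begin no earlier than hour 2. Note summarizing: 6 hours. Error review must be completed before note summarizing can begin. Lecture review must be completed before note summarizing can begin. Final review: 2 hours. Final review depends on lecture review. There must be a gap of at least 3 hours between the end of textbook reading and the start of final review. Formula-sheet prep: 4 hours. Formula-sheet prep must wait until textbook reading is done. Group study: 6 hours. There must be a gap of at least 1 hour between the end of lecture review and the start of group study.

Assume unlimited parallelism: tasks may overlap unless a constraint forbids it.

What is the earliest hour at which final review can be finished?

After its own release at hour 2, textbook reading can start at hour 2 and finishes at hour 8.
Lecture review waits on textbook reading (finishes hour 8), so it starts at hour 8 and finishes at 8 + 4 = hour 12.
Final review needs all of lecture review (finishes hour 12); textbook reading (finishes hour 8, plus 3-hour gap → hour 11). That puts its earliest start at hour 12; it finishes at 12 + 2 = hour 14.

14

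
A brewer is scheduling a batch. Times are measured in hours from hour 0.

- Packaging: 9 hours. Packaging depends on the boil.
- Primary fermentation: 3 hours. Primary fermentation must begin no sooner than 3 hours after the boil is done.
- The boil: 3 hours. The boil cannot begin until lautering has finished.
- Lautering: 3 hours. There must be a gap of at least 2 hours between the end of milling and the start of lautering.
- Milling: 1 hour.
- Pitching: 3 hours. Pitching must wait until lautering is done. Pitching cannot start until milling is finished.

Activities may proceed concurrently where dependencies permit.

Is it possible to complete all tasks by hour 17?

No

Nothing blocks milling, so it runs from hour 0 to hour 1.
Lautering waits on milling (finishes hour 1, plus 2-hour gap → hour 3), so it starts at hour 3 and finishes at 3 + 3 = hour 6.
Pitching has to wait for lautering (finishes hour 6); milling (finishes hour 1). The latest of these is hour 6, so pitching runs hour 6 to 6 + 3 = hour 9.
The boil cannot begin until lautering (finishes hour 6). It runs from hour 6 to 6 + 3 = hour 9.
Packaging waits on the boil (finishes hour 9), so it starts at hour 9 and finishes at 9 + 9 = hour 18.
After the boil (finishes hour 9, plus 3-hour gap → hour 12), primary fermentation can start at hour 12 and finishes at hour 15.
The earliest everything can be done is hour 18, which is after the deadline of 17, so it is not possible.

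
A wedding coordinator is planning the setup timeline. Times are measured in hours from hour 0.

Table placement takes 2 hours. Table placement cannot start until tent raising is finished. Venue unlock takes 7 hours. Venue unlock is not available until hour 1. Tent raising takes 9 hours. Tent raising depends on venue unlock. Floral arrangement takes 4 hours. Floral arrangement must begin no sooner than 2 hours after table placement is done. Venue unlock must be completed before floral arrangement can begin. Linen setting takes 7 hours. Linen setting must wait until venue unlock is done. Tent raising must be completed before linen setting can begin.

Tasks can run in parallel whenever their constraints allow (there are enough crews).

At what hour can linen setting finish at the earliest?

Venue unlock cannot begin until its own release at hour 1. It runs from hour 1 to 1 + 7 = hour 8.
Tent raising cannot begin until venue unlock (finishes hour 8). It runs from hour 8 to 8 + 9 = hour 17.
Linen setting cannot start until venue unlock (finishes hour 8); tent raising (finishes hour 17). The controlling bound is hour 17, so linen setting finishes at 17 + 7 = hour 24.

24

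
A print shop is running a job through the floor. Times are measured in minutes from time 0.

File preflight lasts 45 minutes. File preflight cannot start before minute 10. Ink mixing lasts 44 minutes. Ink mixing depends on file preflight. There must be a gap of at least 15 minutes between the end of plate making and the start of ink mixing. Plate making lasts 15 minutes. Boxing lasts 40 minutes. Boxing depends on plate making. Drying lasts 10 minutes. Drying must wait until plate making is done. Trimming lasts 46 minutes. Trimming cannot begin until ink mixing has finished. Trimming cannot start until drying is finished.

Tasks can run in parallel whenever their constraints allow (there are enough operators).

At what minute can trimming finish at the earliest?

145

Plate making has no prerequisites, so it starts at minute 0 and finishes at minute 15.
Drying waits on plate making (finishes minute 15), so it starts at minute 15 and finishes at 15 + 10 = minute 25.
File preflight cannot begin until its own release at minute 10. It runs from minute 10 to 10 + 45 = minute 55.
Ink mixing cannot start until file preflight (finishes minute 55); plate making (finishes minute 15, plus 15-minute gap → minute 30). The controlling bound is minute 55, so ink mixing finishes at 55 + 44 = minute 99.
Trimming has to wait for ink mixing (finishes minute 99); drying (finishes minute 25). The latest of these is minute 99, so trimming runs minute 99 to 99 + 46 = minute 145.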